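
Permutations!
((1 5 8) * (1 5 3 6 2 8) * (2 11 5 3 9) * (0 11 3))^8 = ((0 11 5 1 9 2 8)(3 6))^8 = (0 11 5 1 9 2 8)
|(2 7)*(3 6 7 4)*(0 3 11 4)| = |(0 3 6 7 2)(4 11)| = 10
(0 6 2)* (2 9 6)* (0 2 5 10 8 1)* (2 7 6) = (0 5 10 8 1)(2 7 6 9) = [5, 0, 7, 3, 4, 10, 9, 6, 1, 2, 8]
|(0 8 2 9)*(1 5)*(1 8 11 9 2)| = 3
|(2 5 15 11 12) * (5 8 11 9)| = |(2 8 11 12)(5 15 9)| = 12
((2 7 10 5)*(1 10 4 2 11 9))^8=(1 11 10 9 5)(2 4 7)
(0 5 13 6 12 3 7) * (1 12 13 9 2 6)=[5, 12, 6, 7, 4, 9, 13, 0, 8, 2, 10, 11, 3, 1]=(0 5 9 2 6 13 1 12 3 7)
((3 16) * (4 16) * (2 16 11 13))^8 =(2 3 11)(4 13 16)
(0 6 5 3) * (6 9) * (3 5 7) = (0 9 6 7 3) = [9, 1, 2, 0, 4, 5, 7, 3, 8, 6]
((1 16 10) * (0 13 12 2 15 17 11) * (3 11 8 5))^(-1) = (0 11 3 5 8 17 15 2 12 13)(1 10 16) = ((0 13 12 2 15 17 8 5 3 11)(1 16 10))^(-1)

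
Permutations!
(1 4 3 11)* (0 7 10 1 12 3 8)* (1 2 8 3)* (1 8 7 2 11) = (0 2 7 10 11 12 8)(1 4 3) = [2, 4, 7, 1, 3, 5, 6, 10, 0, 9, 11, 12, 8]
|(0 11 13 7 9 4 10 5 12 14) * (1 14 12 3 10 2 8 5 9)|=|(0 11 13 7 1 14)(2 8 5 3 10 9 4)|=42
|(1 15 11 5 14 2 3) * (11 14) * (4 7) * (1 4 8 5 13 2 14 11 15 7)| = 10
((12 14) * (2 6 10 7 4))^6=((2 6 10 7 4)(12 14))^6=(14)(2 6 10 7 4)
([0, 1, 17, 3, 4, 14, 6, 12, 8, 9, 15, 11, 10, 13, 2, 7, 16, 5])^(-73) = (2 14 5 17)(7 15 10 12)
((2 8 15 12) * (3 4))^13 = ((2 8 15 12)(3 4))^13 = (2 8 15 12)(3 4)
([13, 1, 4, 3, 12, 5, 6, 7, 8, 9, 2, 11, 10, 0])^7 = [13, 1, 10, 3, 2, 5, 6, 7, 8, 9, 12, 11, 4, 0]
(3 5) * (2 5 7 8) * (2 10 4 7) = (2 5 3)(4 7 8 10) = [0, 1, 5, 2, 7, 3, 6, 8, 10, 9, 4]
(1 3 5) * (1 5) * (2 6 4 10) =(1 3)(2 6 4 10) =[0, 3, 6, 1, 10, 5, 4, 7, 8, 9, 2]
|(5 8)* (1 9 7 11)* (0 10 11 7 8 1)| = |(0 10 11)(1 9 8 5)| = 12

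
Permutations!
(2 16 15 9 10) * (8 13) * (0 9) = (0 9 10 2 16 15)(8 13) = [9, 1, 16, 3, 4, 5, 6, 7, 13, 10, 2, 11, 12, 8, 14, 0, 15]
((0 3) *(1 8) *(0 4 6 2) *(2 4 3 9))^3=(9)(1 8)(4 6)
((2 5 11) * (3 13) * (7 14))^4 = (14)(2 5 11)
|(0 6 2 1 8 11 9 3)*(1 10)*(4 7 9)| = 11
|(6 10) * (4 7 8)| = 6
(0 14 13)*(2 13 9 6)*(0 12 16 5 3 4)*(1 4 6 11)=(0 14 9 11 1 4)(2 13 12 16 5 3 6)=[14, 4, 13, 6, 0, 3, 2, 7, 8, 11, 10, 1, 16, 12, 9, 15, 5]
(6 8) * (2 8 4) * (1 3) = (1 3)(2 8 6 4) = [0, 3, 8, 1, 2, 5, 4, 7, 6]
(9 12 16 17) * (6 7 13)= [0, 1, 2, 3, 4, 5, 7, 13, 8, 12, 10, 11, 16, 6, 14, 15, 17, 9]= (6 7 13)(9 12 16 17)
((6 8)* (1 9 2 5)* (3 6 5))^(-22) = (1 5 8 6 3 2 9)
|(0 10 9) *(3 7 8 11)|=12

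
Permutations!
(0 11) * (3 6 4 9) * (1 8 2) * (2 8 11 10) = (0 10 2 1 11)(3 6 4 9) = [10, 11, 1, 6, 9, 5, 4, 7, 8, 3, 2, 0]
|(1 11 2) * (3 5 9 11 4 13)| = |(1 4 13 3 5 9 11 2)| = 8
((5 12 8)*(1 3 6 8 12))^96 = (12)(1 3 6 8 5)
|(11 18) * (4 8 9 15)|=|(4 8 9 15)(11 18)|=4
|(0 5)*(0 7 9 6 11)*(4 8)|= |(0 5 7 9 6 11)(4 8)|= 6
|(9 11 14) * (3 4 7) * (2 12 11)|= |(2 12 11 14 9)(3 4 7)|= 15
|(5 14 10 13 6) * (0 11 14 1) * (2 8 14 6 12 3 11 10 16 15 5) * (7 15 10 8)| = |(0 8 14 16 10 13 12 3 11 6 2 7 15 5 1)| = 15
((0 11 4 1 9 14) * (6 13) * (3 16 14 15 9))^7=(16)(6 13)(9 15)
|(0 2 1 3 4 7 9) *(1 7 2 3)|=|(0 3 4 2 7 9)|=6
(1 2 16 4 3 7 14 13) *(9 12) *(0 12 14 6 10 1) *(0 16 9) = (0 12)(1 2 9 14 13 16 4 3 7 6 10) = [12, 2, 9, 7, 3, 5, 10, 6, 8, 14, 1, 11, 0, 16, 13, 15, 4]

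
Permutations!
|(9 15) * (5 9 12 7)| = |(5 9 15 12 7)| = 5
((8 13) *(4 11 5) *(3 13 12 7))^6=(3 13 8 12 7)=((3 13 8 12 7)(4 11 5))^6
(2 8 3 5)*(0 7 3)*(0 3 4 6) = (0 7 4 6)(2 8 3 5) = [7, 1, 8, 5, 6, 2, 0, 4, 3]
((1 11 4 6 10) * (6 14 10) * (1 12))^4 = ((1 11 4 14 10 12))^4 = (1 10 4)(11 12 14)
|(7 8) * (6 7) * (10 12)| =6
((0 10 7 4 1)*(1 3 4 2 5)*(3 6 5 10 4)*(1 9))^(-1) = ((0 4 6 5 9 1)(2 10 7))^(-1) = (0 1 9 5 6 4)(2 7 10)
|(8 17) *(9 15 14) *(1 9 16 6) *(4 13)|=6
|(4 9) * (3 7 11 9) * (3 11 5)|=3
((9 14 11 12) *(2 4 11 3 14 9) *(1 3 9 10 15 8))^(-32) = (1 9 8 14 15 3 10)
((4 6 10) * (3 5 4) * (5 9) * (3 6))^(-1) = ((3 9 5 4)(6 10))^(-1) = (3 4 5 9)(6 10)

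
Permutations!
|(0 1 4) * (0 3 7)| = 5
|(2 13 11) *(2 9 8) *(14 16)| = 10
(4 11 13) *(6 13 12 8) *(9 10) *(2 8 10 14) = (2 8 6 13 4 11 12 10 9 14) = [0, 1, 8, 3, 11, 5, 13, 7, 6, 14, 9, 12, 10, 4, 2]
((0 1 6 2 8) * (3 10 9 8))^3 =((0 1 6 2 3 10 9 8))^3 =(0 2 9 1 3 8 6 10)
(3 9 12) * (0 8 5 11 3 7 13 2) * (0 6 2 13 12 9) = (13)(0 8 5 11 3)(2 6)(7 12) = [8, 1, 6, 0, 4, 11, 2, 12, 5, 9, 10, 3, 7, 13]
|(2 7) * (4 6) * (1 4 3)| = 4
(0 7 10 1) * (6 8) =(0 7 10 1)(6 8) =[7, 0, 2, 3, 4, 5, 8, 10, 6, 9, 1]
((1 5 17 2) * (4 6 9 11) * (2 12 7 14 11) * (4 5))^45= ((1 4 6 9 2)(5 17 12 7 14 11))^45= (5 7)(11 12)(14 17)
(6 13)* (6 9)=(6 13 9)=[0, 1, 2, 3, 4, 5, 13, 7, 8, 6, 10, 11, 12, 9]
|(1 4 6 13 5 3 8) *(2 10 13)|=9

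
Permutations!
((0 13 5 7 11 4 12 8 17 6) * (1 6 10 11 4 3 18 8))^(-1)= ((0 13 5 7 4 12 1 6)(3 18 8 17 10 11))^(-1)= (0 6 1 12 4 7 5 13)(3 11 10 17 8 18)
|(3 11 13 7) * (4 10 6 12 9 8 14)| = |(3 11 13 7)(4 10 6 12 9 8 14)| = 28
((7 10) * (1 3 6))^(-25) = ((1 3 6)(7 10))^(-25) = (1 6 3)(7 10)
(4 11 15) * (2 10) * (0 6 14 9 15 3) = (0 6 14 9 15 4 11 3)(2 10) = [6, 1, 10, 0, 11, 5, 14, 7, 8, 15, 2, 3, 12, 13, 9, 4]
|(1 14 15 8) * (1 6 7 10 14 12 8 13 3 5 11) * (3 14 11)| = 42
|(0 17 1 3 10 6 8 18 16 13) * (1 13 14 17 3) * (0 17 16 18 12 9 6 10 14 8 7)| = |(18)(0 3 14 16 8 12 9 6 7)(13 17)| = 18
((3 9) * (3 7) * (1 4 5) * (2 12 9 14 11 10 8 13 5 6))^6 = (1 7 13 12 10 6 14)(2 11 4 3 5 9 8)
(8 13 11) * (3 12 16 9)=(3 12 16 9)(8 13 11)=[0, 1, 2, 12, 4, 5, 6, 7, 13, 3, 10, 8, 16, 11, 14, 15, 9]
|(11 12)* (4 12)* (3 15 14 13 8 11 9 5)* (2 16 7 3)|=13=|(2 16 7 3 15 14 13 8 11 4 12 9 5)|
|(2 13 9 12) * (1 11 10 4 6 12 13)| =14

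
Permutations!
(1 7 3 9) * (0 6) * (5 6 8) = (0 8 5 6)(1 7 3 9) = [8, 7, 2, 9, 4, 6, 0, 3, 5, 1]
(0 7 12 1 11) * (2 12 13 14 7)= [2, 11, 12, 3, 4, 5, 6, 13, 8, 9, 10, 0, 1, 14, 7]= (0 2 12 1 11)(7 13 14)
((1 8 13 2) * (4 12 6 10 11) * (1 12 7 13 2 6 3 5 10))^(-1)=((1 8 2 12 3 5 10 11 4 7 13 6))^(-1)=(1 6 13 7 4 11 10 5 3 12 2 8)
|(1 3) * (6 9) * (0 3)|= 6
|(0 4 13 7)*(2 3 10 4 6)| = |(0 6 2 3 10 4 13 7)| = 8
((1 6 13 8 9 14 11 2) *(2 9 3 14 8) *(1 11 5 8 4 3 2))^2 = (1 13 6)(2 9 3 5)(4 14 8 11)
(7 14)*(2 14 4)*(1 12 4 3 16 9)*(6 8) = (1 12 4 2 14 7 3 16 9)(6 8) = [0, 12, 14, 16, 2, 5, 8, 3, 6, 1, 10, 11, 4, 13, 7, 15, 9]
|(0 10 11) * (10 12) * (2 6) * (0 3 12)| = |(2 6)(3 12 10 11)| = 4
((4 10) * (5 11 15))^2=(5 15 11)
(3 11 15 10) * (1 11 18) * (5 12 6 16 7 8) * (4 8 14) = (1 11 15 10 3 18)(4 8 5 12 6 16 7 14) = [0, 11, 2, 18, 8, 12, 16, 14, 5, 9, 3, 15, 6, 13, 4, 10, 7, 17, 1]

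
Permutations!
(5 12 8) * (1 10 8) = (1 10 8 5 12) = [0, 10, 2, 3, 4, 12, 6, 7, 5, 9, 8, 11, 1]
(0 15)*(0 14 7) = [15, 1, 2, 3, 4, 5, 6, 0, 8, 9, 10, 11, 12, 13, 7, 14] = (0 15 14 7)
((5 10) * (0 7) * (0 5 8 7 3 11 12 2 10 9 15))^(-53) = ((0 3 11 12 2 10 8 7 5 9 15))^(-53) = (0 11 2 8 5 15 3 12 10 7 9)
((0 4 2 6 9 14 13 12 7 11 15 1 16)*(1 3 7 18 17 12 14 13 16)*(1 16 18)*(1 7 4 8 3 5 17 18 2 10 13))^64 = (18)(0 10 6)(1 3 14)(2 16 4)(5 11 12)(7 17 15)(8 13 9) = ((18)(0 8 3 4 10 13 14 2 6 9 1 16)(5 17 12 7 11 15))^64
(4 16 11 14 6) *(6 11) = (4 16 6)(11 14) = [0, 1, 2, 3, 16, 5, 4, 7, 8, 9, 10, 14, 12, 13, 11, 15, 6]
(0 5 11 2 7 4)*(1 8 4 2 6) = (0 5 11 6 1 8 4)(2 7) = [5, 8, 7, 3, 0, 11, 1, 2, 4, 9, 10, 6]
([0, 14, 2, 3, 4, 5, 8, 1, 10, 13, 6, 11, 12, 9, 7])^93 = [0, 1, 2, 3, 4, 5, 6, 7, 8, 13, 10, 11, 12, 9, 14]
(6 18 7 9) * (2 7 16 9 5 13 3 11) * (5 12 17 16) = (2 7 12 17 16 9 6 18 5 13 3 11) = [0, 1, 7, 11, 4, 13, 18, 12, 8, 6, 10, 2, 17, 3, 14, 15, 9, 16, 5]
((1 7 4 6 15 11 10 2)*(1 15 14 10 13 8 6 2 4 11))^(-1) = (1 15 2 4 10 14 6 8 13 11 7)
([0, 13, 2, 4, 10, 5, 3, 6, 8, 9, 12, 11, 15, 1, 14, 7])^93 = [0, 13, 2, 10, 12, 5, 4, 3, 8, 9, 15, 11, 7, 1, 14, 6]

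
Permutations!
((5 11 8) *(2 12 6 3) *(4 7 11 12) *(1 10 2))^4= (1 7 12 10 11 6 2 8 3 4 5)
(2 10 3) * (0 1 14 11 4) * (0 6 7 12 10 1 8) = (0 8)(1 14 11 4 6 7 12 10 3 2) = [8, 14, 1, 2, 6, 5, 7, 12, 0, 9, 3, 4, 10, 13, 11]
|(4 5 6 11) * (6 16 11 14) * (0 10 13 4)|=|(0 10 13 4 5 16 11)(6 14)|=14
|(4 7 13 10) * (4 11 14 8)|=7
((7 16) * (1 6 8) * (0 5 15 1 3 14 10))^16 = (16)(0 14 8 1 5 10 3 6 15)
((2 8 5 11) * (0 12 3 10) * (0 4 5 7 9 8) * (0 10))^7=(0 12 3)(2 4 11 10 5)(7 9 8)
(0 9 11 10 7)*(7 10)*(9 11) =(0 11 7) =[11, 1, 2, 3, 4, 5, 6, 0, 8, 9, 10, 7]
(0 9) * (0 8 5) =[9, 1, 2, 3, 4, 0, 6, 7, 5, 8] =(0 9 8 5)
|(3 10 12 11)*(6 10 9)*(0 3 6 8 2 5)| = |(0 3 9 8 2 5)(6 10 12 11)| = 12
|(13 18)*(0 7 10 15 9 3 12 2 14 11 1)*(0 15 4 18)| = 24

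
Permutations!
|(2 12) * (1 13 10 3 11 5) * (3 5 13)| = |(1 3 11 13 10 5)(2 12)| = 6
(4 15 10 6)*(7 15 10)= (4 10 6)(7 15)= [0, 1, 2, 3, 10, 5, 4, 15, 8, 9, 6, 11, 12, 13, 14, 7]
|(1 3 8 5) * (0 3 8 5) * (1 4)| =|(0 3 5 4 1 8)| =6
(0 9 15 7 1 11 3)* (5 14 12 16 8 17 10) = (0 9 15 7 1 11 3)(5 14 12 16 8 17 10) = [9, 11, 2, 0, 4, 14, 6, 1, 17, 15, 5, 3, 16, 13, 12, 7, 8, 10]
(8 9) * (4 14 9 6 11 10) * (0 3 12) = (0 3 12)(4 14 9 8 6 11 10) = [3, 1, 2, 12, 14, 5, 11, 7, 6, 8, 4, 10, 0, 13, 9]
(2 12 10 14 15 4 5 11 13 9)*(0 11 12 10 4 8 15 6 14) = (0 11 13 9 2 10)(4 5 12)(6 14)(8 15) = [11, 1, 10, 3, 5, 12, 14, 7, 15, 2, 0, 13, 4, 9, 6, 8]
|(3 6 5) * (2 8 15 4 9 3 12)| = 9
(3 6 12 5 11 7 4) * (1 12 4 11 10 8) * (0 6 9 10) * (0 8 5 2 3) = [6, 12, 3, 9, 0, 8, 4, 11, 1, 10, 5, 7, 2] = (0 6 4)(1 12 2 3 9 10 5 8)(7 11)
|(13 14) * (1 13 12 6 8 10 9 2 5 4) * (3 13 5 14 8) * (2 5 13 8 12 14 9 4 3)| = |(14)(1 13 12 6 2 9 5 3 8 10 4)| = 11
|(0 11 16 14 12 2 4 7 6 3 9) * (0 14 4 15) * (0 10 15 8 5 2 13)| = 66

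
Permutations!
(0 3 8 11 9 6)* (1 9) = (0 3 8 11 1 9 6) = [3, 9, 2, 8, 4, 5, 0, 7, 11, 6, 10, 1]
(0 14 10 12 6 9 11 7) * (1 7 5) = (0 14 10 12 6 9 11 5 1 7) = [14, 7, 2, 3, 4, 1, 9, 0, 8, 11, 12, 5, 6, 13, 10]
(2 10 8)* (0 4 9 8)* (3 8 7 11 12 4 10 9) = (0 10)(2 9 7 11 12 4 3 8) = [10, 1, 9, 8, 3, 5, 6, 11, 2, 7, 0, 12, 4]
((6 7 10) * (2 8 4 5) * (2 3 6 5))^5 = ((2 8 4)(3 6 7 10 5))^5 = (10)(2 4 8)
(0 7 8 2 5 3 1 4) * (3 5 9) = (0 7 8 2 9 3 1 4) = [7, 4, 9, 1, 0, 5, 6, 8, 2, 3]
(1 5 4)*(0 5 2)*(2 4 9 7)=(0 5 9 7 2)(1 4)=[5, 4, 0, 3, 1, 9, 6, 2, 8, 7]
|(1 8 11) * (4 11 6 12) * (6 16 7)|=8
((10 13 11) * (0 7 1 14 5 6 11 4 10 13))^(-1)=(0 10 4 13 11 6 5 14 1 7)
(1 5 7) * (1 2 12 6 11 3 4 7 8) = (1 5 8)(2 12 6 11 3 4 7) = [0, 5, 12, 4, 7, 8, 11, 2, 1, 9, 10, 3, 6]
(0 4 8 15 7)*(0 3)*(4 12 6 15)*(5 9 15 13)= [12, 1, 2, 0, 8, 9, 13, 3, 4, 15, 10, 11, 6, 5, 14, 7]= (0 12 6 13 5 9 15 7 3)(4 8)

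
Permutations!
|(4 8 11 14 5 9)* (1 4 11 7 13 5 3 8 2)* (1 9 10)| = 12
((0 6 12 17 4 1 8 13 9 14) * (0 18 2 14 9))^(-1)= (0 13 8 1 4 17 12 6)(2 18 14)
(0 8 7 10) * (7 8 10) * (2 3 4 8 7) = (0 10)(2 3 4 8 7) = [10, 1, 3, 4, 8, 5, 6, 2, 7, 9, 0]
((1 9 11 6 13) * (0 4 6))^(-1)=((0 4 6 13 1 9 11))^(-1)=(0 11 9 1 13 6 4)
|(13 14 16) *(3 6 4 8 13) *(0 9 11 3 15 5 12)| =13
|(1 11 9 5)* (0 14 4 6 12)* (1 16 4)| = |(0 14 1 11 9 5 16 4 6 12)| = 10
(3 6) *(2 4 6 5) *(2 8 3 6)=(2 4)(3 5 8)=[0, 1, 4, 5, 2, 8, 6, 7, 3]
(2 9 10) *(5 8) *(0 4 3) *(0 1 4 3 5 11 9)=(0 3 1 4 5 8 11 9 10 2)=[3, 4, 0, 1, 5, 8, 6, 7, 11, 10, 2, 9]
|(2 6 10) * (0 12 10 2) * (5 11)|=|(0 12 10)(2 6)(5 11)|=6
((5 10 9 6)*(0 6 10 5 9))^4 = (10)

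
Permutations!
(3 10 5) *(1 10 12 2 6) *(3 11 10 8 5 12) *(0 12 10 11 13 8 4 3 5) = (0 12 2 6 1 4 3 5 13 8) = [12, 4, 6, 5, 3, 13, 1, 7, 0, 9, 10, 11, 2, 8]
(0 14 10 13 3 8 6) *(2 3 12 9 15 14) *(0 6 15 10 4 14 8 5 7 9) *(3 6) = (0 2 6 3 5 7 9 10 13 12)(4 14)(8 15) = [2, 1, 6, 5, 14, 7, 3, 9, 15, 10, 13, 11, 0, 12, 4, 8]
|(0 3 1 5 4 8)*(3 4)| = 3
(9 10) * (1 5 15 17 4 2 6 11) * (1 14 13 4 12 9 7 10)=(1 5 15 17 12 9)(2 6 11 14 13 4)(7 10)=[0, 5, 6, 3, 2, 15, 11, 10, 8, 1, 7, 14, 9, 4, 13, 17, 16, 12]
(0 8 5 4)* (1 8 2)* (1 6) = (0 2 6 1 8 5 4) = [2, 8, 6, 3, 0, 4, 1, 7, 5]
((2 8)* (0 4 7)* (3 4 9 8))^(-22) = ((0 9 8 2 3 4 7))^(-22) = (0 7 4 3 2 8 9)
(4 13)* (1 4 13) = (13)(1 4) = [0, 4, 2, 3, 1, 5, 6, 7, 8, 9, 10, 11, 12, 13]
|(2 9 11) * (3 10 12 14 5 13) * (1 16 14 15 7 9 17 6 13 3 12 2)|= 15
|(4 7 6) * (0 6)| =|(0 6 4 7)| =4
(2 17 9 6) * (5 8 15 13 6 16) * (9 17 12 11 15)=[0, 1, 12, 3, 4, 8, 2, 7, 9, 16, 10, 15, 11, 6, 14, 13, 5, 17]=(17)(2 12 11 15 13 6)(5 8 9 16)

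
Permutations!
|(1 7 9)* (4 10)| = |(1 7 9)(4 10)| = 6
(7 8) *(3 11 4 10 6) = (3 11 4 10 6)(7 8) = [0, 1, 2, 11, 10, 5, 3, 8, 7, 9, 6, 4]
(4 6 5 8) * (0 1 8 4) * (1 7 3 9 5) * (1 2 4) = (0 7 3 9 5 1 8)(2 4 6) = [7, 8, 4, 9, 6, 1, 2, 3, 0, 5]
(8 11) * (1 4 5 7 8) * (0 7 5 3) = (0 7 8 11 1 4 3) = [7, 4, 2, 0, 3, 5, 6, 8, 11, 9, 10, 1]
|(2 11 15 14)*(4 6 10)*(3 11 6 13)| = |(2 6 10 4 13 3 11 15 14)| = 9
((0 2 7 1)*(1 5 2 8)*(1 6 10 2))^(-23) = ((0 8 6 10 2 7 5 1))^(-23) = (0 8 6 10 2 7 5 1)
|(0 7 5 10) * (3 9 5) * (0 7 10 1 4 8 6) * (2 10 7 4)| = |(0 7 3 9 5 1 2 10 4 8 6)| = 11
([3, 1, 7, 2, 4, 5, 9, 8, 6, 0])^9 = (0 2 8 9 3 7 6)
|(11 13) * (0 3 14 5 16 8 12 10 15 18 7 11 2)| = |(0 3 14 5 16 8 12 10 15 18 7 11 13 2)| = 14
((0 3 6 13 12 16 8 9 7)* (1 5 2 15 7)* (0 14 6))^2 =((0 3)(1 5 2 15 7 14 6 13 12 16 8 9))^2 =(1 2 7 6 12 8)(5 15 14 13 16 9)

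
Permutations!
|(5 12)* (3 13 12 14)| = |(3 13 12 5 14)| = 5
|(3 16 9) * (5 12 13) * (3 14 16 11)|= |(3 11)(5 12 13)(9 14 16)|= 6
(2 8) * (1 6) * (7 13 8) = [0, 6, 7, 3, 4, 5, 1, 13, 2, 9, 10, 11, 12, 8] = (1 6)(2 7 13 8)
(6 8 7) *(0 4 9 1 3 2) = (0 4 9 1 3 2)(6 8 7) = [4, 3, 0, 2, 9, 5, 8, 6, 7, 1]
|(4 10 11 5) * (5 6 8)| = |(4 10 11 6 8 5)| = 6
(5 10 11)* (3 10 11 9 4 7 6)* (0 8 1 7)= (0 8 1 7 6 3 10 9 4)(5 11)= [8, 7, 2, 10, 0, 11, 3, 6, 1, 4, 9, 5]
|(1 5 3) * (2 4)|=6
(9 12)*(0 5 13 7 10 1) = (0 5 13 7 10 1)(9 12) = [5, 0, 2, 3, 4, 13, 6, 10, 8, 12, 1, 11, 9, 7]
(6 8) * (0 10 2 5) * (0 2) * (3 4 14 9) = (0 10)(2 5)(3 4 14 9)(6 8) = [10, 1, 5, 4, 14, 2, 8, 7, 6, 3, 0, 11, 12, 13, 9]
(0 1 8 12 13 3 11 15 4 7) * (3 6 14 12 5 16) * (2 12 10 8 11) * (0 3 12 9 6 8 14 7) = (0 1 11 15 4)(2 9 6 7 3)(5 16 12 13 8)(10 14) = [1, 11, 9, 2, 0, 16, 7, 3, 5, 6, 14, 15, 13, 8, 10, 4, 12]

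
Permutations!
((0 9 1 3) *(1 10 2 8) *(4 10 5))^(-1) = ((0 9 5 4 10 2 8 1 3))^(-1) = (0 3 1 8 2 10 4 5 9)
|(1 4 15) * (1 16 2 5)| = 6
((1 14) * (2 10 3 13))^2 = (14)(2 3)(10 13)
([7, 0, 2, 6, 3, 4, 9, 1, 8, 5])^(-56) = (0 7 1)(3 4 5 9 6)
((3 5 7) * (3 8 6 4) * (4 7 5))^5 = ((3 4)(6 7 8))^5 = (3 4)(6 8 7)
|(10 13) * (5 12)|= |(5 12)(10 13)|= 2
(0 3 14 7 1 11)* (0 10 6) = (0 3 14 7 1 11 10 6) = [3, 11, 2, 14, 4, 5, 0, 1, 8, 9, 6, 10, 12, 13, 7]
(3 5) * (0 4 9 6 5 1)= (0 4 9 6 5 3 1)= [4, 0, 2, 1, 9, 3, 5, 7, 8, 6]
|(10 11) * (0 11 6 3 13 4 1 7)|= 9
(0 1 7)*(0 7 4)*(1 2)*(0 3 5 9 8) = (0 2 1 4 3 5 9 8) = [2, 4, 1, 5, 3, 9, 6, 7, 0, 8]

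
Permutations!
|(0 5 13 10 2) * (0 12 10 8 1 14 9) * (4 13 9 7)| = 6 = |(0 5 9)(1 14 7 4 13 8)(2 12 10)|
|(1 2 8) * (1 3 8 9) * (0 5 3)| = 12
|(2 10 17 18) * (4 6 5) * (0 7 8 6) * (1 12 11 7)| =36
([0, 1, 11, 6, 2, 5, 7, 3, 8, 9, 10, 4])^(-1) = (2 4 11)(3 7 6)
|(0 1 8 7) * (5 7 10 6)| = |(0 1 8 10 6 5 7)| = 7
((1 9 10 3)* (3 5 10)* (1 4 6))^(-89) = (1 9 3 4 6)(5 10) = ((1 9 3 4 6)(5 10))^(-89)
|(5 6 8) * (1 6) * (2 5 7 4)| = 7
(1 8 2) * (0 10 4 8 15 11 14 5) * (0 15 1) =(0 10 4 8 2)(5 15 11 14) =[10, 1, 0, 3, 8, 15, 6, 7, 2, 9, 4, 14, 12, 13, 5, 11]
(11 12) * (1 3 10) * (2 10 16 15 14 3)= (1 2 10)(3 16 15 14)(11 12)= [0, 2, 10, 16, 4, 5, 6, 7, 8, 9, 1, 12, 11, 13, 3, 14, 15]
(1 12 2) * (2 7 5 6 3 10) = (1 12 7 5 6 3 10 2) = [0, 12, 1, 10, 4, 6, 3, 5, 8, 9, 2, 11, 7]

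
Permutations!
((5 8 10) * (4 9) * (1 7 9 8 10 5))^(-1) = ((1 7 9 4 8 5 10))^(-1) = (1 10 5 8 4 9 7)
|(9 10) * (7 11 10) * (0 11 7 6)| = 5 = |(0 11 10 9 6)|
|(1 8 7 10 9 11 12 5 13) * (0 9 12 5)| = |(0 9 11 5 13 1 8 7 10 12)| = 10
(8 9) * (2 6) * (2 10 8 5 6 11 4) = (2 11 4)(5 6 10 8 9) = [0, 1, 11, 3, 2, 6, 10, 7, 9, 5, 8, 4]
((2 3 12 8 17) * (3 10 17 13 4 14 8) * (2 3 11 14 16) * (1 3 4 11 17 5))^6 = (1 2 17)(3 10 4)(5 16 12)(8 11)(13 14)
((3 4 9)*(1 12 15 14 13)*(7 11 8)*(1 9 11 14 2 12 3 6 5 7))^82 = (1 4 8 3 11)(2 12 15)(5 9 14)(6 13 7)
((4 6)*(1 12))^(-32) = (12)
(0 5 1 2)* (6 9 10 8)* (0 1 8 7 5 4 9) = (0 4 9 10 7 5 8 6)(1 2) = [4, 2, 1, 3, 9, 8, 0, 5, 6, 10, 7]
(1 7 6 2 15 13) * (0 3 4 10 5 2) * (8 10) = (0 3 4 8 10 5 2 15 13 1 7 6) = [3, 7, 15, 4, 8, 2, 0, 6, 10, 9, 5, 11, 12, 1, 14, 13]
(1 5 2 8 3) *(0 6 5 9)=[6, 9, 8, 1, 4, 2, 5, 7, 3, 0]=(0 6 5 2 8 3 1 9)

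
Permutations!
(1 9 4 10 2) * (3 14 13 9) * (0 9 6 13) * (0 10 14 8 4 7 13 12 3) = (0 9 7 13 6 12 3 8 4 14 10 2 1) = [9, 0, 1, 8, 14, 5, 12, 13, 4, 7, 2, 11, 3, 6, 10]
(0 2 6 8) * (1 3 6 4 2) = [1, 3, 4, 6, 2, 5, 8, 7, 0] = (0 1 3 6 8)(2 4)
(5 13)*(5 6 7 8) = [0, 1, 2, 3, 4, 13, 7, 8, 5, 9, 10, 11, 12, 6] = (5 13 6 7 8)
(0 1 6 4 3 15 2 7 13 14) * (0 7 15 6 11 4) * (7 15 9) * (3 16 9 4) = (0 1 11 3 6)(2 4 16 9 7 13 14 15) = [1, 11, 4, 6, 16, 5, 0, 13, 8, 7, 10, 3, 12, 14, 15, 2, 9]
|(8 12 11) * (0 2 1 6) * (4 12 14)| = |(0 2 1 6)(4 12 11 8 14)| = 20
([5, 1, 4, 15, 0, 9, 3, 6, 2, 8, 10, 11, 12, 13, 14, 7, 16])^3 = [8, 1, 5, 6, 9, 2, 7, 15, 0, 4, 10, 11, 12, 13, 14, 3, 16]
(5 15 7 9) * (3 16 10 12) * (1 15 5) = [0, 15, 2, 16, 4, 5, 6, 9, 8, 1, 12, 11, 3, 13, 14, 7, 10] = (1 15 7 9)(3 16 10 12)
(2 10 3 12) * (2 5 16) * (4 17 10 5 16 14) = (2 5 14 4 17 10 3 12 16) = [0, 1, 5, 12, 17, 14, 6, 7, 8, 9, 3, 11, 16, 13, 4, 15, 2, 10]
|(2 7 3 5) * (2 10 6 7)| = |(3 5 10 6 7)| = 5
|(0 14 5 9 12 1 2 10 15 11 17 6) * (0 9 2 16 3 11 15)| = |(0 14 5 2 10)(1 16 3 11 17 6 9 12)| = 40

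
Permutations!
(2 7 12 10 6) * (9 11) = (2 7 12 10 6)(9 11) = [0, 1, 7, 3, 4, 5, 2, 12, 8, 11, 6, 9, 10]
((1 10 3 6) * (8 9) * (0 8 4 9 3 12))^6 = ((0 8 3 6 1 10 12)(4 9))^6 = (0 12 10 1 6 3 8)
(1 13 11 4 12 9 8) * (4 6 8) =[0, 13, 2, 3, 12, 5, 8, 7, 1, 4, 10, 6, 9, 11] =(1 13 11 6 8)(4 12 9)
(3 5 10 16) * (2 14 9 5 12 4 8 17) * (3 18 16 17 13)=(2 14 9 5 10 17)(3 12 4 8 13)(16 18)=[0, 1, 14, 12, 8, 10, 6, 7, 13, 5, 17, 11, 4, 3, 9, 15, 18, 2, 16]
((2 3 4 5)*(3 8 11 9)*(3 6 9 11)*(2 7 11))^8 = (2 8 3 4 5 7 11)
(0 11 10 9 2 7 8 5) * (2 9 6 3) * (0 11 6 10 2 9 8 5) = (0 6 3 9 8)(2 7 5 11) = [6, 1, 7, 9, 4, 11, 3, 5, 0, 8, 10, 2]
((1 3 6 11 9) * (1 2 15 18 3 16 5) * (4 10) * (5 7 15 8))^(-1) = (1 5 8 2 9 11 6 3 18 15 7 16)(4 10)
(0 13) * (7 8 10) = (0 13)(7 8 10) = [13, 1, 2, 3, 4, 5, 6, 8, 10, 9, 7, 11, 12, 0]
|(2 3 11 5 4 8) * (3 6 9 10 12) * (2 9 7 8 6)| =10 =|(3 11 5 4 6 7 8 9 10 12)|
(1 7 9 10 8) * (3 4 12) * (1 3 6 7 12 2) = (1 12 6 7 9 10 8 3 4 2) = [0, 12, 1, 4, 2, 5, 7, 9, 3, 10, 8, 11, 6]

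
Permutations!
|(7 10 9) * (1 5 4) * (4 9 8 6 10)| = |(1 5 9 7 4)(6 10 8)| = 15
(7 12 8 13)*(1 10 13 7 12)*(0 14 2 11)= [14, 10, 11, 3, 4, 5, 6, 1, 7, 9, 13, 0, 8, 12, 2]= (0 14 2 11)(1 10 13 12 8 7)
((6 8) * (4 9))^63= ((4 9)(6 8))^63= (4 9)(6 8)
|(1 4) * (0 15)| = |(0 15)(1 4)| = 2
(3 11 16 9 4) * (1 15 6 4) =(1 15 6 4 3 11 16 9) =[0, 15, 2, 11, 3, 5, 4, 7, 8, 1, 10, 16, 12, 13, 14, 6, 9]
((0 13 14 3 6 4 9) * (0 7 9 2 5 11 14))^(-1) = ((0 13)(2 5 11 14 3 6 4)(7 9))^(-1) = (0 13)(2 4 6 3 14 11 5)(7 9)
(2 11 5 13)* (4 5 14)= (2 11 14 4 5 13)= [0, 1, 11, 3, 5, 13, 6, 7, 8, 9, 10, 14, 12, 2, 4]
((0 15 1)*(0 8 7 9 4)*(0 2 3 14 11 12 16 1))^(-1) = ((0 15)(1 8 7 9 4 2 3 14 11 12 16))^(-1) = (0 15)(1 16 12 11 14 3 2 4 9 7 8)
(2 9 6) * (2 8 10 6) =(2 9)(6 8 10) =[0, 1, 9, 3, 4, 5, 8, 7, 10, 2, 6]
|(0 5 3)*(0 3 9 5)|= 2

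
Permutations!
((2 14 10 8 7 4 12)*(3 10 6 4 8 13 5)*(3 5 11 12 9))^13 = ((2 14 6 4 9 3 10 13 11 12)(7 8))^13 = (2 4 10 12 6 3 11 14 9 13)(7 8)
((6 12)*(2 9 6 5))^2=((2 9 6 12 5))^2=(2 6 5 9 12)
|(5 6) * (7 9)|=|(5 6)(7 9)|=2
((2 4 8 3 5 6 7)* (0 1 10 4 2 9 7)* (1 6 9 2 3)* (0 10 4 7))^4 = (0 2)(1 4 8)(3 6)(5 10)(7 9)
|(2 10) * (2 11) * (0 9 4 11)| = 6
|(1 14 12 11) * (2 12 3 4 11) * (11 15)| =6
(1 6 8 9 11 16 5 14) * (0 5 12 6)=(0 5 14 1)(6 8 9 11 16 12)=[5, 0, 2, 3, 4, 14, 8, 7, 9, 11, 10, 16, 6, 13, 1, 15, 12]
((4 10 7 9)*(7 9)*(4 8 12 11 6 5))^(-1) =(4 5 6 11 12 8 9 10)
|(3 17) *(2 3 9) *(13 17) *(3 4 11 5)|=|(2 4 11 5 3 13 17 9)|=8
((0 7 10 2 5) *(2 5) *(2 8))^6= (0 10)(5 7)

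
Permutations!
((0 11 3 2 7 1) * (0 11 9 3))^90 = ((0 9 3 2 7 1 11))^90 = (0 11 1 7 2 3 9)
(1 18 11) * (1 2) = [0, 18, 1, 3, 4, 5, 6, 7, 8, 9, 10, 2, 12, 13, 14, 15, 16, 17, 11] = (1 18 11 2)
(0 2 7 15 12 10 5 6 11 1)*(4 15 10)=[2, 0, 7, 3, 15, 6, 11, 10, 8, 9, 5, 1, 4, 13, 14, 12]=(0 2 7 10 5 6 11 1)(4 15 12)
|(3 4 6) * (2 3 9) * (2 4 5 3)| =|(3 5)(4 6 9)| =6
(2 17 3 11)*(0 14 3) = (0 14 3 11 2 17) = [14, 1, 17, 11, 4, 5, 6, 7, 8, 9, 10, 2, 12, 13, 3, 15, 16, 0]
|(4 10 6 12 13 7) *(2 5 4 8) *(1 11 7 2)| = 28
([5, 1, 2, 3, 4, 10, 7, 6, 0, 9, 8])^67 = (0 8 10 5)(6 7)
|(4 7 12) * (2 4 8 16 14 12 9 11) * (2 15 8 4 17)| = 18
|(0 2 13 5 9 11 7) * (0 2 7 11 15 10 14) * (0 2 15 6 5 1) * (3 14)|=|(0 7 15 10 3 14 2 13 1)(5 9 6)|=9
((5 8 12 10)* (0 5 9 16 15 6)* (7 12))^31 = ((0 5 8 7 12 10 9 16 15 6))^31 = (0 5 8 7 12 10 9 16 15 6)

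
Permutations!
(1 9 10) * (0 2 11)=(0 2 11)(1 9 10)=[2, 9, 11, 3, 4, 5, 6, 7, 8, 10, 1, 0]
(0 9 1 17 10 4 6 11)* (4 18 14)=(0 9 1 17 10 18 14 4 6 11)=[9, 17, 2, 3, 6, 5, 11, 7, 8, 1, 18, 0, 12, 13, 4, 15, 16, 10, 14]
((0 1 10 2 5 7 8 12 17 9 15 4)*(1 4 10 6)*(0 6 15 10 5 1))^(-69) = (1 15 5 7 8 12 17 9 10 2)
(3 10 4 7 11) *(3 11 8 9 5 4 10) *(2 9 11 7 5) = (2 9)(4 5)(7 8 11) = [0, 1, 9, 3, 5, 4, 6, 8, 11, 2, 10, 7]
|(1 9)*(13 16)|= |(1 9)(13 16)|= 2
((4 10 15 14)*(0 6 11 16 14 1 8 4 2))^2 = ((0 6 11 16 14 2)(1 8 4 10 15))^2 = (0 11 14)(1 4 15 8 10)(2 6 16)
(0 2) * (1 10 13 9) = (0 2)(1 10 13 9) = [2, 10, 0, 3, 4, 5, 6, 7, 8, 1, 13, 11, 12, 9]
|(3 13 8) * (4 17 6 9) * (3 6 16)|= |(3 13 8 6 9 4 17 16)|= 8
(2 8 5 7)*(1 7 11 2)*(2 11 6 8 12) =(1 7)(2 12)(5 6 8) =[0, 7, 12, 3, 4, 6, 8, 1, 5, 9, 10, 11, 2]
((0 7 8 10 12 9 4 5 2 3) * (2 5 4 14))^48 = (0 10 14)(2 7 12)(3 8 9)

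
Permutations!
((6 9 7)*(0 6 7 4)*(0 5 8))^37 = (0 6 9 4 5 8) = ((0 6 9 4 5 8))^37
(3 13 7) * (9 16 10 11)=(3 13 7)(9 16 10 11)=[0, 1, 2, 13, 4, 5, 6, 3, 8, 16, 11, 9, 12, 7, 14, 15, 10]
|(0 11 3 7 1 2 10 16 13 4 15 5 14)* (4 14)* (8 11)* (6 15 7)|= |(0 8 11 3 6 15 5 4 7 1 2 10 16 13 14)|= 15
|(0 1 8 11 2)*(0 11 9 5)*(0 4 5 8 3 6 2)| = 6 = |(0 1 3 6 2 11)(4 5)(8 9)|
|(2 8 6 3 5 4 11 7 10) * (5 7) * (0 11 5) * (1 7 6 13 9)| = 14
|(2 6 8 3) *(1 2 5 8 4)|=|(1 2 6 4)(3 5 8)|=12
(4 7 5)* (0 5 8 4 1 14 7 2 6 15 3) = [5, 14, 6, 0, 2, 1, 15, 8, 4, 9, 10, 11, 12, 13, 7, 3] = (0 5 1 14 7 8 4 2 6 15 3)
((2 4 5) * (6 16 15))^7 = (2 4 5)(6 16 15)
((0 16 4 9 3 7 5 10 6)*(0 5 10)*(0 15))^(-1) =(0 15 5 6 10 7 3 9 4 16)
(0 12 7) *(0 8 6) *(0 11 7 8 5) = [12, 1, 2, 3, 4, 0, 11, 5, 6, 9, 10, 7, 8] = (0 12 8 6 11 7 5)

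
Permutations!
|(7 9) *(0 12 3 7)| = 5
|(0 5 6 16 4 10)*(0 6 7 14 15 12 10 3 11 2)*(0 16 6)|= |(0 5 7 14 15 12 10)(2 16 4 3 11)|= 35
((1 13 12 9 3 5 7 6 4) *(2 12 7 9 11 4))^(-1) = (1 4 11 12 2 6 7 13)(3 9 5)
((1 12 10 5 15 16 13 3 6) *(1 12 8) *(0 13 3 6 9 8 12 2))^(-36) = ((0 13 6 2)(1 12 10 5 15 16 3 9 8))^(-36) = (16)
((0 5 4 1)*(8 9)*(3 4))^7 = ((0 5 3 4 1)(8 9))^7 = (0 3 1 5 4)(8 9)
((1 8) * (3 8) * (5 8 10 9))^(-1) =((1 3 10 9 5 8))^(-1) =(1 8 5 9 10 3)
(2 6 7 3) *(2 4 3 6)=[0, 1, 2, 4, 3, 5, 7, 6]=(3 4)(6 7)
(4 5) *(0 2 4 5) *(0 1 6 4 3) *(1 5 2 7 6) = (0 7 6 4 5 2 3) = [7, 1, 3, 0, 5, 2, 4, 6]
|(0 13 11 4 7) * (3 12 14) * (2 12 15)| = 5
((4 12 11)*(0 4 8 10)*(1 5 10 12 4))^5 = ((0 1 5 10)(8 12 11))^5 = (0 1 5 10)(8 11 12)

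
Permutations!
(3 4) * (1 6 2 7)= (1 6 2 7)(3 4)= [0, 6, 7, 4, 3, 5, 2, 1]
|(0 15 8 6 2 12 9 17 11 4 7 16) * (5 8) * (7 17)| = |(0 15 5 8 6 2 12 9 7 16)(4 17 11)| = 30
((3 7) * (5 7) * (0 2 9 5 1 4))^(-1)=(0 4 1 3 7 5 9 2)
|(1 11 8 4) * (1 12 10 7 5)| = |(1 11 8 4 12 10 7 5)| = 8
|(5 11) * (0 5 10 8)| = 5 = |(0 5 11 10 8)|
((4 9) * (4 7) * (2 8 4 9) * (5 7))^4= (2 8 4)(5 7 9)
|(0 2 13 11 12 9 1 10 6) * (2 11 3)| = 21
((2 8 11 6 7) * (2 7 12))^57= (2 11 12 8 6)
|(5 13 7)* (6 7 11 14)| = |(5 13 11 14 6 7)| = 6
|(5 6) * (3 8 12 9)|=4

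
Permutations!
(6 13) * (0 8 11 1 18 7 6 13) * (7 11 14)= (0 8 14 7 6)(1 18 11)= [8, 18, 2, 3, 4, 5, 0, 6, 14, 9, 10, 1, 12, 13, 7, 15, 16, 17, 11]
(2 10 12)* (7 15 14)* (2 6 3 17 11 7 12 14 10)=[0, 1, 2, 17, 4, 5, 3, 15, 8, 9, 14, 7, 6, 13, 12, 10, 16, 11]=(3 17 11 7 15 10 14 12 6)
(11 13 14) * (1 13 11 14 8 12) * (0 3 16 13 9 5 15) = (0 3 16 13 8 12 1 9 5 15) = [3, 9, 2, 16, 4, 15, 6, 7, 12, 5, 10, 11, 1, 8, 14, 0, 13]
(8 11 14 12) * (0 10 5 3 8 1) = [10, 0, 2, 8, 4, 3, 6, 7, 11, 9, 5, 14, 1, 13, 12] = (0 10 5 3 8 11 14 12 1)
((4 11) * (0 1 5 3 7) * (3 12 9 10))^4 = ((0 1 5 12 9 10 3 7)(4 11))^4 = (0 9)(1 10)(3 5)(7 12)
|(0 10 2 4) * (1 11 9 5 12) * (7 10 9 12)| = 21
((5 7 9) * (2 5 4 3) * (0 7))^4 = ((0 7 9 4 3 2 5))^4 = (0 3 7 2 9 5 4)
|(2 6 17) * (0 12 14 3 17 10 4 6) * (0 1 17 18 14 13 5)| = |(0 12 13 5)(1 17 2)(3 18 14)(4 6 10)| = 12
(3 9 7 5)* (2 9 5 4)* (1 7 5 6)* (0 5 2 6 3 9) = (0 5 9 2)(1 7 4 6) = [5, 7, 0, 3, 6, 9, 1, 4, 8, 2]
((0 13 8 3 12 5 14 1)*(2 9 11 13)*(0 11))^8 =(14)(0 9 2)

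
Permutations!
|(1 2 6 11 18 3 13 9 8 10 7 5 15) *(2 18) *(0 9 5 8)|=|(0 9)(1 18 3 13 5 15)(2 6 11)(7 8 10)|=6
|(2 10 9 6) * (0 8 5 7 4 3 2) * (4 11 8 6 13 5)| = |(0 6)(2 10 9 13 5 7 11 8 4 3)| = 10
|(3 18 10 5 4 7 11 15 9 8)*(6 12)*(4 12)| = |(3 18 10 5 12 6 4 7 11 15 9 8)| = 12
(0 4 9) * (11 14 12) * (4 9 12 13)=[9, 1, 2, 3, 12, 5, 6, 7, 8, 0, 10, 14, 11, 4, 13]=(0 9)(4 12 11 14 13)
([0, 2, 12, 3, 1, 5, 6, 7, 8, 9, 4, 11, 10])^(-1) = (1 4 10 12 2)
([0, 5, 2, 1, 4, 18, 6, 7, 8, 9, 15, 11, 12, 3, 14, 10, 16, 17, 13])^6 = [0, 5, 2, 1, 4, 18, 6, 7, 8, 9, 10, 11, 12, 3, 14, 15, 16, 17, 13]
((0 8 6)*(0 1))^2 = ((0 8 6 1))^2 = (0 6)(1 8)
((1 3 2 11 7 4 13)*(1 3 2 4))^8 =((1 2 11 7)(3 4 13))^8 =(3 13 4)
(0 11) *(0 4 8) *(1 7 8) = [11, 7, 2, 3, 1, 5, 6, 8, 0, 9, 10, 4] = (0 11 4 1 7 8)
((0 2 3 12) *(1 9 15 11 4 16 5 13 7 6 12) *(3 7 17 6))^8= (0 4 2 16 7 5 3 13 1 17 9 6 15 12 11)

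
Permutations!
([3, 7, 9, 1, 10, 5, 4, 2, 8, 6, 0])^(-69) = [7, 9, 4, 2, 3, 5, 0, 6, 8, 10, 1]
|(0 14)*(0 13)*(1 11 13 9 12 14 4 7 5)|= 21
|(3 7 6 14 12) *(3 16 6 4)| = |(3 7 4)(6 14 12 16)| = 12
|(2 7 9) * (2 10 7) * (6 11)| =|(6 11)(7 9 10)| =6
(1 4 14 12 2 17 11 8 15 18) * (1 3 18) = [0, 4, 17, 18, 14, 5, 6, 7, 15, 9, 10, 8, 2, 13, 12, 1, 16, 11, 3] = (1 4 14 12 2 17 11 8 15)(3 18)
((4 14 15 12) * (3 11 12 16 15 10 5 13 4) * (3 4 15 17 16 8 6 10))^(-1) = ((3 11 12 4 14)(5 13 15 8 6 10)(16 17))^(-1) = (3 14 4 12 11)(5 10 6 8 15 13)(16 17)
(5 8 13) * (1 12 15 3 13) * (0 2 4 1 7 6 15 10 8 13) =(0 2 4 1 12 10 8 7 6 15 3)(5 13) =[2, 12, 4, 0, 1, 13, 15, 6, 7, 9, 8, 11, 10, 5, 14, 3]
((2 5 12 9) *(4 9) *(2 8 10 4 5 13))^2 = ((2 13)(4 9 8 10)(5 12))^2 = (13)(4 8)(9 10)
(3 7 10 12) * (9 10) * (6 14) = (3 7 9 10 12)(6 14) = [0, 1, 2, 7, 4, 5, 14, 9, 8, 10, 12, 11, 3, 13, 6]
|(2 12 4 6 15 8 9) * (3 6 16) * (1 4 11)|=11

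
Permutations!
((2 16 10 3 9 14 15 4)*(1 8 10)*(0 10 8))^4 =(0 14 16 3 4)(1 9 2 10 15)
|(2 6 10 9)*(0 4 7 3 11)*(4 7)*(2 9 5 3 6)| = |(0 7 6 10 5 3 11)| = 7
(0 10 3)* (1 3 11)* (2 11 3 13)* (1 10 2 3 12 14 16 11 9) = (0 2 9 1 13 3)(10 12 14 16 11) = [2, 13, 9, 0, 4, 5, 6, 7, 8, 1, 12, 10, 14, 3, 16, 15, 11]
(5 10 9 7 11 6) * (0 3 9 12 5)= (0 3 9 7 11 6)(5 10 12)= [3, 1, 2, 9, 4, 10, 0, 11, 8, 7, 12, 6, 5]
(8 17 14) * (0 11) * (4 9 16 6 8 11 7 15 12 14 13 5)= (0 7 15 12 14 11)(4 9 16 6 8 17 13 5)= [7, 1, 2, 3, 9, 4, 8, 15, 17, 16, 10, 0, 14, 5, 11, 12, 6, 13]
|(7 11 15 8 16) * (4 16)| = |(4 16 7 11 15 8)| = 6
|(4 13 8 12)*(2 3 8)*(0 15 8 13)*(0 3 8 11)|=|(0 15 11)(2 8 12 4 3 13)|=6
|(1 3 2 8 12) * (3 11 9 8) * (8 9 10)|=|(1 11 10 8 12)(2 3)|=10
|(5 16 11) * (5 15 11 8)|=6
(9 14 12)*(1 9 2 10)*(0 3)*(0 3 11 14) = (0 11 14 12 2 10 1 9) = [11, 9, 10, 3, 4, 5, 6, 7, 8, 0, 1, 14, 2, 13, 12]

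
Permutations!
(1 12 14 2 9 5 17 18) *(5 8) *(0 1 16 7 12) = [1, 0, 9, 3, 4, 17, 6, 12, 5, 8, 10, 11, 14, 13, 2, 15, 7, 18, 16] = (0 1)(2 9 8 5 17 18 16 7 12 14)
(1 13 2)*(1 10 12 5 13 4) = (1 4)(2 10 12 5 13) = [0, 4, 10, 3, 1, 13, 6, 7, 8, 9, 12, 11, 5, 2]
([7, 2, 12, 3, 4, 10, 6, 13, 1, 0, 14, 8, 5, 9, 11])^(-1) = (0 9 13 7)(1 8 11 14 10 5 12 2)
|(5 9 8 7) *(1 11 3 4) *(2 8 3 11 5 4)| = |(11)(1 5 9 3 2 8 7 4)| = 8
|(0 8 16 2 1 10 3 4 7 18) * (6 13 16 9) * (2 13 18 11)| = 70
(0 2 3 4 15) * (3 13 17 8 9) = (0 2 13 17 8 9 3 4 15) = [2, 1, 13, 4, 15, 5, 6, 7, 9, 3, 10, 11, 12, 17, 14, 0, 16, 8]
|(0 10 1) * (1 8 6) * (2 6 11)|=7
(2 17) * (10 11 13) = [0, 1, 17, 3, 4, 5, 6, 7, 8, 9, 11, 13, 12, 10, 14, 15, 16, 2] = (2 17)(10 11 13)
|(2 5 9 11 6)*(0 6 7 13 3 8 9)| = |(0 6 2 5)(3 8 9 11 7 13)| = 12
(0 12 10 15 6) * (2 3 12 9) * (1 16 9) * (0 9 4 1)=(1 16 4)(2 3 12 10 15 6 9)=[0, 16, 3, 12, 1, 5, 9, 7, 8, 2, 15, 11, 10, 13, 14, 6, 4]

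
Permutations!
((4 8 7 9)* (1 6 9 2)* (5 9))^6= (1 7 4 5)(2 8 9 6)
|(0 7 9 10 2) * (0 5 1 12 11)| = 9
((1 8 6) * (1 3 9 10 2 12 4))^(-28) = (1 4 12 2 10 9 3 6 8)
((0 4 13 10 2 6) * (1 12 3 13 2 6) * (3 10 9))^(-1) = (0 6 10 12 1 2 4)(3 9 13)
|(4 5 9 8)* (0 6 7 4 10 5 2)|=20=|(0 6 7 4 2)(5 9 8 10)|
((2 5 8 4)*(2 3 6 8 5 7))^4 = ((2 7)(3 6 8 4))^4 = (8)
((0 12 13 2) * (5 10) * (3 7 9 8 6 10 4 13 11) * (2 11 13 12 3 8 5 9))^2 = ((0 3 7 2)(4 12 13 11 8 6 10 9 5))^2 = (0 7)(2 3)(4 13 8 10 5 12 11 6 9)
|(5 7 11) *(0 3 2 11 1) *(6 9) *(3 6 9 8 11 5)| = 9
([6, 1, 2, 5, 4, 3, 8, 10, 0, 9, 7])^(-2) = [6, 1, 2, 3, 4, 5, 8, 7, 0, 9, 10]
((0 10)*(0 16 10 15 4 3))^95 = (0 3 4 15)(10 16)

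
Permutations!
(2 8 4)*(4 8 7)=(8)(2 7 4)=[0, 1, 7, 3, 2, 5, 6, 4, 8]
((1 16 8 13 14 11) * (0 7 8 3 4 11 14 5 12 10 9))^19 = ((0 7 8 13 5 12 10 9)(1 16 3 4 11))^19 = (0 13 10 7 5 9 8 12)(1 11 4 3 16)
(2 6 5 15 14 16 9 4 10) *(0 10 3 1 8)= (0 10 2 6 5 15 14 16 9 4 3 1 8)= [10, 8, 6, 1, 3, 15, 5, 7, 0, 4, 2, 11, 12, 13, 16, 14, 9]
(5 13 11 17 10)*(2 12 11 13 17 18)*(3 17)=(2 12 11 18)(3 17 10 5)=[0, 1, 12, 17, 4, 3, 6, 7, 8, 9, 5, 18, 11, 13, 14, 15, 16, 10, 2]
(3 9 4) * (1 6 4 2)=(1 6 4 3 9 2)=[0, 6, 1, 9, 3, 5, 4, 7, 8, 2]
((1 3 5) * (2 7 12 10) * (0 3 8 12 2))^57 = (0 3 5 1 8 12 10)(2 7)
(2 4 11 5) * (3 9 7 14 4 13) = [0, 1, 13, 9, 11, 2, 6, 14, 8, 7, 10, 5, 12, 3, 4] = (2 13 3 9 7 14 4 11 5)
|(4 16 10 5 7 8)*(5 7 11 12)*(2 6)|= 30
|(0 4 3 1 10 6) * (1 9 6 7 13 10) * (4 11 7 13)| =14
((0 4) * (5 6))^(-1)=((0 4)(5 6))^(-1)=(0 4)(5 6)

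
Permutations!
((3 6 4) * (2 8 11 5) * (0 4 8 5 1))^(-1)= (0 1 11 8 6 3 4)(2 5)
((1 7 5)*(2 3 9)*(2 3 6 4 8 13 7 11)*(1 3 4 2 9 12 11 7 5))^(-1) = (1 7)(2 6)(3 5 13 8 4 9 11 12)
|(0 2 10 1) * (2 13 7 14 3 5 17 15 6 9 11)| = 14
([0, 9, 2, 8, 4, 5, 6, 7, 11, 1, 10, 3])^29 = [0, 9, 2, 11, 4, 5, 6, 7, 3, 1, 10, 8]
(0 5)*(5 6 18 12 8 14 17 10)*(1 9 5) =(0 6 18 12 8 14 17 10 1 9 5) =[6, 9, 2, 3, 4, 0, 18, 7, 14, 5, 1, 11, 8, 13, 17, 15, 16, 10, 12]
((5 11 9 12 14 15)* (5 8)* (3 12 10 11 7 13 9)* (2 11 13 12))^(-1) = ((2 11 3)(5 7 12 14 15 8)(9 10 13))^(-1) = (2 3 11)(5 8 15 14 12 7)(9 13 10)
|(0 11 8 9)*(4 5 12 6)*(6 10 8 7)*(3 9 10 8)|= |(0 11 7 6 4 5 12 8 10 3 9)|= 11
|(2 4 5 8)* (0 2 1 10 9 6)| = 9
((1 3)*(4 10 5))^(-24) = (10)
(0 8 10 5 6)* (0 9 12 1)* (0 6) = [8, 6, 2, 3, 4, 0, 9, 7, 10, 12, 5, 11, 1] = (0 8 10 5)(1 6 9 12)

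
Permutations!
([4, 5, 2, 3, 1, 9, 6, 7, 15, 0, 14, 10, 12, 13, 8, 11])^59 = (0 9 5 1 4)(8 14 10 11 15)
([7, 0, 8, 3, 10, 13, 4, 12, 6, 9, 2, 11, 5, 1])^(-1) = [1, 13, 10, 3, 6, 12, 8, 0, 2, 9, 4, 11, 7, 5]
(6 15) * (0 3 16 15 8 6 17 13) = (0 3 16 15 17 13)(6 8) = [3, 1, 2, 16, 4, 5, 8, 7, 6, 9, 10, 11, 12, 0, 14, 17, 15, 13]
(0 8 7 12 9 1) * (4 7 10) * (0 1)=(0 8 10 4 7 12 9)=[8, 1, 2, 3, 7, 5, 6, 12, 10, 0, 4, 11, 9]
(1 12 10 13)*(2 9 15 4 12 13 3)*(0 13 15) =(0 13 1 15 4 12 10 3 2 9) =[13, 15, 9, 2, 12, 5, 6, 7, 8, 0, 3, 11, 10, 1, 14, 4]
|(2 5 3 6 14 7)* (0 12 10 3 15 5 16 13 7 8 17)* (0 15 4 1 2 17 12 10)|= 63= |(0 10 3 6 14 8 12)(1 2 16 13 7 17 15 5 4)|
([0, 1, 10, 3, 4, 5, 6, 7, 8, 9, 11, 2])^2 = (2 11 10)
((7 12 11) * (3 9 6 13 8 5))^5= ((3 9 6 13 8 5)(7 12 11))^5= (3 5 8 13 6 9)(7 11 12)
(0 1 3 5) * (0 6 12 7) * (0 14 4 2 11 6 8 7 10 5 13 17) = (0 1 3 13 17)(2 11 6 12 10 5 8 7 14 4) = [1, 3, 11, 13, 2, 8, 12, 14, 7, 9, 5, 6, 10, 17, 4, 15, 16, 0]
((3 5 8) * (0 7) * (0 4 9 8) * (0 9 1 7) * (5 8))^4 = (9)(1 7 4)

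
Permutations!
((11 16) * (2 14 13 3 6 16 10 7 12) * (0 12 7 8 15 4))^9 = (0 10 3 12 8 6 2 15 16 14 4 11 13) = ((0 12 2 14 13 3 6 16 11 10 8 15 4))^9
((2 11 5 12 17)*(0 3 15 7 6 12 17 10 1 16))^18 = (2 5)(11 17)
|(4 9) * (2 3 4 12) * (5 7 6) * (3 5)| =|(2 5 7 6 3 4 9 12)| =8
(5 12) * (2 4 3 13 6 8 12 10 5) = (2 4 3 13 6 8 12)(5 10) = [0, 1, 4, 13, 3, 10, 8, 7, 12, 9, 5, 11, 2, 6]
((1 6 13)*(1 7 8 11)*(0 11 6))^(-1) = (0 1 11)(6 8 7 13)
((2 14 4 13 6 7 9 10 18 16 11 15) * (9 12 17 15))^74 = (2 4 6 12 15 14 13 7 17)(9 11 16 18 10)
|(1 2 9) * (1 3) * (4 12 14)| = 12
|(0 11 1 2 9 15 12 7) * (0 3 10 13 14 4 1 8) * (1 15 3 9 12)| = 33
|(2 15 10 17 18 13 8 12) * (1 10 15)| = 8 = |(1 10 17 18 13 8 12 2)|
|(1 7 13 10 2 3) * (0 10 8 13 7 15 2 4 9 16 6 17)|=28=|(0 10 4 9 16 6 17)(1 15 2 3)(8 13)|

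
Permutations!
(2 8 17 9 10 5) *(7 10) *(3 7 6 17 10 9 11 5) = [0, 1, 8, 7, 4, 2, 17, 9, 10, 6, 3, 5, 12, 13, 14, 15, 16, 11] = (2 8 10 3 7 9 6 17 11 5)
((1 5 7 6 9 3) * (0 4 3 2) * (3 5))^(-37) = (0 9 7 4 2 6 5)(1 3)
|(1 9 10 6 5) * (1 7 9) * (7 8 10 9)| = |(5 8 10 6)| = 4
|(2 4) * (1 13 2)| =|(1 13 2 4)| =4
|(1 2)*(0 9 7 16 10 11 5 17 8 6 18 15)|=|(0 9 7 16 10 11 5 17 8 6 18 15)(1 2)|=12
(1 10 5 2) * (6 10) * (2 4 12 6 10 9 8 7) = (1 10 5 4 12 6 9 8 7 2) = [0, 10, 1, 3, 12, 4, 9, 2, 7, 8, 5, 11, 6]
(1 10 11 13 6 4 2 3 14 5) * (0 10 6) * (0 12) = (0 10 11 13 12)(1 6 4 2 3 14 5) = [10, 6, 3, 14, 2, 1, 4, 7, 8, 9, 11, 13, 0, 12, 5]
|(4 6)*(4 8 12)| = 4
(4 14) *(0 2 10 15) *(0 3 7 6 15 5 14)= (0 2 10 5 14 4)(3 7 6 15)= [2, 1, 10, 7, 0, 14, 15, 6, 8, 9, 5, 11, 12, 13, 4, 3]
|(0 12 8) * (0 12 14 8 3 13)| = |(0 14 8 12 3 13)| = 6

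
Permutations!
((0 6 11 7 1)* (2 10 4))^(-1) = (0 1 7 11 6)(2 4 10)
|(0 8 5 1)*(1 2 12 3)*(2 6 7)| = 9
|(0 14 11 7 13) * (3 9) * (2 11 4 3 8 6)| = 11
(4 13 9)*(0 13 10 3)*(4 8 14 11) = (0 13 9 8 14 11 4 10 3) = [13, 1, 2, 0, 10, 5, 6, 7, 14, 8, 3, 4, 12, 9, 11]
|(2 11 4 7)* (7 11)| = 2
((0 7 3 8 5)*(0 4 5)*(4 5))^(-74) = (0 3)(7 8)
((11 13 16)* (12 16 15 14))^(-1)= (11 16 12 14 15 13)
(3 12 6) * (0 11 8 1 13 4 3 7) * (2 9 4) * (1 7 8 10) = (0 11 10 1 13 2 9 4 3 12 6 8 7) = [11, 13, 9, 12, 3, 5, 8, 0, 7, 4, 1, 10, 6, 2]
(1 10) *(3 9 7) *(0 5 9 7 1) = (0 5 9 1 10)(3 7) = [5, 10, 2, 7, 4, 9, 6, 3, 8, 1, 0]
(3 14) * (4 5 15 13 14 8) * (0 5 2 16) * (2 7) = (0 5 15 13 14 3 8 4 7 2 16) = [5, 1, 16, 8, 7, 15, 6, 2, 4, 9, 10, 11, 12, 14, 3, 13, 0]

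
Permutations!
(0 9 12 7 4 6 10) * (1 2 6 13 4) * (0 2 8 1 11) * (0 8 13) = (0 9 12 7 11 8 1 13 4)(2 6 10) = [9, 13, 6, 3, 0, 5, 10, 11, 1, 12, 2, 8, 7, 4]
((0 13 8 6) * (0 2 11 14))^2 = (0 8 2 14 13 6 11)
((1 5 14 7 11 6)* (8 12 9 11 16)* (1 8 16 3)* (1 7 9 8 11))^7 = (16)(1 9 14 5)(3 7)(6 11)(8 12)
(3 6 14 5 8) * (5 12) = (3 6 14 12 5 8) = [0, 1, 2, 6, 4, 8, 14, 7, 3, 9, 10, 11, 5, 13, 12]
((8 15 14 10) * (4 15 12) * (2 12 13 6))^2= (2 4 14 8 6 12 15 10 13)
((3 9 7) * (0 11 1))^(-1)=(0 1 11)(3 7 9)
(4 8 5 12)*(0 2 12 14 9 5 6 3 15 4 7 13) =(0 2 12 7 13)(3 15 4 8 6)(5 14 9) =[2, 1, 12, 15, 8, 14, 3, 13, 6, 5, 10, 11, 7, 0, 9, 4]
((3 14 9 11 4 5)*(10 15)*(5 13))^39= (3 4 14 13 9 5 11)(10 15)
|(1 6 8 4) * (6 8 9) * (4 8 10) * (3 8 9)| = 12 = |(1 10 4)(3 8 9 6)|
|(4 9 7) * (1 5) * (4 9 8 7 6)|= |(1 5)(4 8 7 9 6)|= 10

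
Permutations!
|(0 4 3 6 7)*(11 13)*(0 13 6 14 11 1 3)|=|(0 4)(1 3 14 11 6 7 13)|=14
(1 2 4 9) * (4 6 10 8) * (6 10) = (1 2 10 8 4 9) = [0, 2, 10, 3, 9, 5, 6, 7, 4, 1, 8]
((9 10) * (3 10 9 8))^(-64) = ((3 10 8))^(-64) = (3 8 10)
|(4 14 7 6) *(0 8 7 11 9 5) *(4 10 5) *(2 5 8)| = |(0 2 5)(4 14 11 9)(6 10 8 7)| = 12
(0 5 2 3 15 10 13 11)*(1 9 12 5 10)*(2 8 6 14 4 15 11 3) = (0 10 13 3 11)(1 9 12 5 8 6 14 4 15) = [10, 9, 2, 11, 15, 8, 14, 7, 6, 12, 13, 0, 5, 3, 4, 1]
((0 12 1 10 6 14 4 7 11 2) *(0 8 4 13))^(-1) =((0 12 1 10 6 14 13)(2 8 4 7 11))^(-1) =(0 13 14 6 10 1 12)(2 11 7 4 8)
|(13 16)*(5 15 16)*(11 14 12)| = 12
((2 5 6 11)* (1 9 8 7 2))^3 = ((1 9 8 7 2 5 6 11))^3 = (1 7 6 9 2 11 8 5)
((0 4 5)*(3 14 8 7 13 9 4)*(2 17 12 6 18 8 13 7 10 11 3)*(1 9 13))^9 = (0 3 12 9 8)(1 18 5 11 17)(2 14 6 4 10)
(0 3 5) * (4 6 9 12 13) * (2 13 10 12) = (0 3 5)(2 13 4 6 9)(10 12) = [3, 1, 13, 5, 6, 0, 9, 7, 8, 2, 12, 11, 10, 4]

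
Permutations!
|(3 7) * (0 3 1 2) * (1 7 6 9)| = |(0 3 6 9 1 2)| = 6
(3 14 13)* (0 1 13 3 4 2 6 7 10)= (0 1 13 4 2 6 7 10)(3 14)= [1, 13, 6, 14, 2, 5, 7, 10, 8, 9, 0, 11, 12, 4, 3]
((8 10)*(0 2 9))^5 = (0 9 2)(8 10)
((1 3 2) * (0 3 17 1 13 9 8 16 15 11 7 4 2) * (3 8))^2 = ((0 8 16 15 11 7 4 2 13 9 3)(1 17))^2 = (17)(0 16 11 4 13 3 8 15 7 2 9)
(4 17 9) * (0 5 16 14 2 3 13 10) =(0 5 16 14 2 3 13 10)(4 17 9) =[5, 1, 3, 13, 17, 16, 6, 7, 8, 4, 0, 11, 12, 10, 2, 15, 14, 9]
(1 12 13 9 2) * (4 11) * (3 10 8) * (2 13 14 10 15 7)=[0, 12, 1, 15, 11, 5, 6, 2, 3, 13, 8, 4, 14, 9, 10, 7]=(1 12 14 10 8 3 15 7 2)(4 11)(9 13)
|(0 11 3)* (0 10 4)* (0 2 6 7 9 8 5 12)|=|(0 11 3 10 4 2 6 7 9 8 5 12)|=12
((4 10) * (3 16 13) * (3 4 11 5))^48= (3 5 11 10 4 13 16)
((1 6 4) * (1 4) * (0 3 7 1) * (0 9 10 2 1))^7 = ((0 3 7)(1 6 9 10 2))^7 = (0 3 7)(1 9 2 6 10)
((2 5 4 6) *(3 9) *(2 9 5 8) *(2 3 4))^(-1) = (2 5 3 8)(4 9 6)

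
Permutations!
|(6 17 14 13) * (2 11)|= |(2 11)(6 17 14 13)|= 4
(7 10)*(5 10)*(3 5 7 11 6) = (3 5 10 11 6) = [0, 1, 2, 5, 4, 10, 3, 7, 8, 9, 11, 6]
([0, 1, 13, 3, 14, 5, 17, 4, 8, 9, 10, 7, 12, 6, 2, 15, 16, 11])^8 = [0, 1, 2, 3, 4, 5, 6, 7, 8, 9, 10, 11, 12, 13, 14, 15, 16, 17]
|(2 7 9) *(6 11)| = 6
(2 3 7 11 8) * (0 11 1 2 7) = (0 11 8 7 1 2 3) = [11, 2, 3, 0, 4, 5, 6, 1, 7, 9, 10, 8]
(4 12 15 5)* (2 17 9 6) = [0, 1, 17, 3, 12, 4, 2, 7, 8, 6, 10, 11, 15, 13, 14, 5, 16, 9] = (2 17 9 6)(4 12 15 5)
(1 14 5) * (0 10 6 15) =(0 10 6 15)(1 14 5) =[10, 14, 2, 3, 4, 1, 15, 7, 8, 9, 6, 11, 12, 13, 5, 0]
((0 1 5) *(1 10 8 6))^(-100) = (0 8 1)(5 10 6)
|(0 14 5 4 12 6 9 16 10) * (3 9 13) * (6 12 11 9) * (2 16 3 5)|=|(0 14 2 16 10)(3 6 13 5 4 11 9)|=35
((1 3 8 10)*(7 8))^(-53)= ((1 3 7 8 10))^(-53)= (1 7 10 3 8)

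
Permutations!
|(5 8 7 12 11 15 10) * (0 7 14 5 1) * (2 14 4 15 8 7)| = 12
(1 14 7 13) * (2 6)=(1 14 7 13)(2 6)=[0, 14, 6, 3, 4, 5, 2, 13, 8, 9, 10, 11, 12, 1, 7]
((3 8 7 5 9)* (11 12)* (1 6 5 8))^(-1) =(1 3 9 5 6)(7 8)(11 12)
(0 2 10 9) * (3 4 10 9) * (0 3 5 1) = (0 2 9 3 4 10 5 1) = [2, 0, 9, 4, 10, 1, 6, 7, 8, 3, 5]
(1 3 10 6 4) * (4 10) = (1 3 4)(6 10) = [0, 3, 2, 4, 1, 5, 10, 7, 8, 9, 6]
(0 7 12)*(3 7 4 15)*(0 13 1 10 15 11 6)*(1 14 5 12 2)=[4, 10, 1, 7, 11, 12, 0, 2, 8, 9, 15, 6, 13, 14, 5, 3]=(0 4 11 6)(1 10 15 3 7 2)(5 12 13 14)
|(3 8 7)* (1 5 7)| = |(1 5 7 3 8)| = 5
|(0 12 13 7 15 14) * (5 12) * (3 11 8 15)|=10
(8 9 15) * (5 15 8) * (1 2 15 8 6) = (1 2 15 5 8 9 6) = [0, 2, 15, 3, 4, 8, 1, 7, 9, 6, 10, 11, 12, 13, 14, 5]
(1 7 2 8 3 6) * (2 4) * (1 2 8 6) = (1 7 4 8 3)(2 6) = [0, 7, 6, 1, 8, 5, 2, 4, 3]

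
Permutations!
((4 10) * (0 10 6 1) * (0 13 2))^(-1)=(0 2 13 1 6 4 10)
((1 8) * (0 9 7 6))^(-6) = ((0 9 7 6)(1 8))^(-6) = (0 7)(6 9)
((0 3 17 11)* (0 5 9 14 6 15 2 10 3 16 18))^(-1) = ((0 16 18)(2 10 3 17 11 5 9 14 6 15))^(-1) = (0 18 16)(2 15 6 14 9 5 11 17 3 10)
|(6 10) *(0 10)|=3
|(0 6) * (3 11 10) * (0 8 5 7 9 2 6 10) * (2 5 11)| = |(0 10 3 2 6 8 11)(5 7 9)| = 21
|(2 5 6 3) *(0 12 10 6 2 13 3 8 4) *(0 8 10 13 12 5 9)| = 12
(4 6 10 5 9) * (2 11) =(2 11)(4 6 10 5 9) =[0, 1, 11, 3, 6, 9, 10, 7, 8, 4, 5, 2]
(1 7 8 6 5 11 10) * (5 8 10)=[0, 7, 2, 3, 4, 11, 8, 10, 6, 9, 1, 5]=(1 7 10)(5 11)(6 8)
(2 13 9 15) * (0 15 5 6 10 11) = [15, 1, 13, 3, 4, 6, 10, 7, 8, 5, 11, 0, 12, 9, 14, 2] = (0 15 2 13 9 5 6 10 11)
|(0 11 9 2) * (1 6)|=|(0 11 9 2)(1 6)|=4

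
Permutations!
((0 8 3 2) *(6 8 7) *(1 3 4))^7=(0 2 3 1 4 8 6 7)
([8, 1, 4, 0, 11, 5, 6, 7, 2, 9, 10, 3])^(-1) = (0 3 11 4 2 8)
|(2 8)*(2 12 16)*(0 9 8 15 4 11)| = |(0 9 8 12 16 2 15 4 11)| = 9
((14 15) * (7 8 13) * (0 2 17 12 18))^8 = (0 12 2 18 17)(7 13 8)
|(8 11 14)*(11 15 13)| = 5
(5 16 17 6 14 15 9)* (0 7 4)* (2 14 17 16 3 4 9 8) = (0 7 9 5 3 4)(2 14 15 8)(6 17) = [7, 1, 14, 4, 0, 3, 17, 9, 2, 5, 10, 11, 12, 13, 15, 8, 16, 6]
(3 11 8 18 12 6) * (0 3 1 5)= (0 3 11 8 18 12 6 1 5)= [3, 5, 2, 11, 4, 0, 1, 7, 18, 9, 10, 8, 6, 13, 14, 15, 16, 17, 12]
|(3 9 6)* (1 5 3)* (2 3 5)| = |(1 2 3 9 6)| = 5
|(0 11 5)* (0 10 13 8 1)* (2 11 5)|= 6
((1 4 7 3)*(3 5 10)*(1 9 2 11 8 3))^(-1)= ((1 4 7 5 10)(2 11 8 3 9))^(-1)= (1 10 5 7 4)(2 9 3 8 11)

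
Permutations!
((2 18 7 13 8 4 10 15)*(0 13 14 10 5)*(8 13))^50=((0 8 4 5)(2 18 7 14 10 15))^50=(0 4)(2 7 10)(5 8)(14 15 18)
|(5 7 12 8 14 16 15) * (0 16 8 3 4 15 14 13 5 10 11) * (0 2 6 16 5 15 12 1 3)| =63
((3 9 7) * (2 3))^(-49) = (2 7 9 3)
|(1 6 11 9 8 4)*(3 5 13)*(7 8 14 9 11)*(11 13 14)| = 30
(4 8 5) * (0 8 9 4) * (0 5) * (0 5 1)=(0 8 5 1)(4 9)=[8, 0, 2, 3, 9, 1, 6, 7, 5, 4]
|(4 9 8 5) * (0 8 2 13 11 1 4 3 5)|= |(0 8)(1 4 9 2 13 11)(3 5)|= 6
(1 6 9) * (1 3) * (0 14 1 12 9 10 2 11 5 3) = (0 14 1 6 10 2 11 5 3 12 9) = [14, 6, 11, 12, 4, 3, 10, 7, 8, 0, 2, 5, 9, 13, 1]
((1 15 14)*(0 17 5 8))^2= (0 5)(1 14 15)(8 17)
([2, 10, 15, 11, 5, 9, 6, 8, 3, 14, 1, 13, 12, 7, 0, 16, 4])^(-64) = (16)(3 11 13 7 8)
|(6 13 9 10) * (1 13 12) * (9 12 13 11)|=|(1 11 9 10 6 13 12)|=7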